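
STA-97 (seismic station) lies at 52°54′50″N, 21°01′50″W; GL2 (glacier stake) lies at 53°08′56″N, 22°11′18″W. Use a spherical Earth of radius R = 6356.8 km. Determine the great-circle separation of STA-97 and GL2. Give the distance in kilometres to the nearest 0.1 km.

81.5 km

STA-97: φ = +52.91389°, λ = -21.03056°
GL2: φ = +53.14889°, λ = -22.18833°
Δφ = 0.2350°,  Δλ = -1.1578°
a = sin²(Δφ/2) + cos φ₁ cos φ₂ sin²(Δλ/2) = 0.000041
c = 2·arcsin(√a) = 0.012825 rad = 0.7348°
d = R·c = 6356.8 × 0.012825 = 81.5 km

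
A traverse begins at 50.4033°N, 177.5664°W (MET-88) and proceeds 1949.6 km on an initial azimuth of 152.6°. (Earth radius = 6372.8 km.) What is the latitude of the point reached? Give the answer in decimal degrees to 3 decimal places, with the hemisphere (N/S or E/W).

34.357°N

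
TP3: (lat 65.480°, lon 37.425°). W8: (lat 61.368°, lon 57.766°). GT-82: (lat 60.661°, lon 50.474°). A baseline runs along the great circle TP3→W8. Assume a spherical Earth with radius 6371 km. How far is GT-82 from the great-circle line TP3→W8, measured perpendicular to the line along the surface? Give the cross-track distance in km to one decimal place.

264.3 km

δ₁₃ = central angle TP3→GT-82 = 0.132656 rad  (haversine)
θ₁₃ = bearing TP3→GT-82 = 123.237°,  θ₁₂ = bearing TP3→W8 = 104.964°
dₓₜ = R·arcsin(sin δ₁₃ · sin(θ₁₃ − θ₁₂)) = 6371·arcsin(0.13227·sin(18.273°)) = 264.297 km
|dₓₜ| = 264.297 km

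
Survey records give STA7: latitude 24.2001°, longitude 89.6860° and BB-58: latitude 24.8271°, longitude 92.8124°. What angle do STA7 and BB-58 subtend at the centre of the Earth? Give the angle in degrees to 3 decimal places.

Δφ = 0.6270°,  Δλ = 3.1264°
a = sin²(Δφ/2) + cos φ₁ cos φ₂ sin²(Δλ/2) = 0.000646
c = 2·arcsin(√a) = 0.050838 rad = 2.9128°

2.913°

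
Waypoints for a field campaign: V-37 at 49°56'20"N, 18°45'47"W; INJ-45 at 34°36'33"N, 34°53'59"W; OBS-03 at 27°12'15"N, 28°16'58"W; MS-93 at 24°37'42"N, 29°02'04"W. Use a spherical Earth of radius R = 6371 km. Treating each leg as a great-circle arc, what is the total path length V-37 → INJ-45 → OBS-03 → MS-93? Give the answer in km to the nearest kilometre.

3484 km

V-37: φ = +49.93889°, λ = -18.76306°
INJ-45: φ = +34.60917°, λ = -34.89972°
OBS-03: φ = +27.20417°, λ = -28.28278°
MS-93: φ = +24.62833°, λ = -29.03444°
V-37→INJ-45: c = 0.337606 rad, d = 2150.89 km
INJ-45→OBS-03: c = 0.162760 rad, d = 1036.94 km
OBS-03→MS-93: c = 0.046479 rad, d = 296.12 km
Total = 2150.89 + 1036.94 + 296.12 = 3483.95 km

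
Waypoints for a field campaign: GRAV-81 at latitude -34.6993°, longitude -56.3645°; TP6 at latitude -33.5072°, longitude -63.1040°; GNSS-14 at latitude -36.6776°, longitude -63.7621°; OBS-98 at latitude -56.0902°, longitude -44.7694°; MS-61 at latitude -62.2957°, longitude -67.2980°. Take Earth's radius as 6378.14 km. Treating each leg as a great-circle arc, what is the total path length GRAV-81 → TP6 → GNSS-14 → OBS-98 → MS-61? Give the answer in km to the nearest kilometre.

GRAV-81→TP6: c = 0.099574 rad, d = 635.10 km
TP6→GNSS-14: c = 0.056126 rad, d = 357.98 km
GNSS-14→OBS-98: c = 0.405788 rad, d = 2588.17 km
OBS-98→MS-61: c = 0.226991 rad, d = 1447.78 km
Total = 635.10 + 357.98 + 2588.17 + 1447.78 = 5029.03 km

5029 km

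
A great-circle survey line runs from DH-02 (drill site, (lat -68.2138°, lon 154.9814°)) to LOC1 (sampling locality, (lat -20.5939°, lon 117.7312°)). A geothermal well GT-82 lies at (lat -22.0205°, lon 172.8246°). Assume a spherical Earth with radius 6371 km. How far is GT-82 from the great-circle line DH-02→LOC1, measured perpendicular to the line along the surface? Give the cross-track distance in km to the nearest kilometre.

δ₁₃ = central angle DH-02→GT-82 = 0.828913 rad  (haversine)
θ₁₃ = bearing DH-02→GT-82 = 22.664°,  θ₁₂ = bearing DH-02→LOC1 = 314.733°
dₓₜ = R·arcsin(sin δ₁₃ · sin(θ₁₃ − θ₁₂)) = 6371·arcsin(0.73720·sin(-292.069°)) = 4791.707 km
|dₓₜ| = 4791.707 km

4792 km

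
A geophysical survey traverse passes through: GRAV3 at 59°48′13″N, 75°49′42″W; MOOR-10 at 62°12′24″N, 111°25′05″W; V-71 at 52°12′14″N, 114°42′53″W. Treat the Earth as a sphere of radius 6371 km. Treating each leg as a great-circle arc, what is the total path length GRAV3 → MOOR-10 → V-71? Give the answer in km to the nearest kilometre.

GRAV3: φ = +59.80361°, λ = -75.82833°
MOOR-10: φ = +62.20667°, λ = -111.41806°
V-71: φ = +52.20389°, λ = -114.71472°
GRAV3→MOOR-10: c = 0.300081 rad, d = 1911.81 km
MOOR-10→V-71: c = 0.177283 rad, d = 1129.47 km
Total = 1911.81 + 1129.47 = 3041.29 km

3041 km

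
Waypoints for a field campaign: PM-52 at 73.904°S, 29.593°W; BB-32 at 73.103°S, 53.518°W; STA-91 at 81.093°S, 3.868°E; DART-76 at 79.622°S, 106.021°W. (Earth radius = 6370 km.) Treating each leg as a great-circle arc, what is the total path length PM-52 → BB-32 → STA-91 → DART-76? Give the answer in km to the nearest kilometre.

4086 km

PM-52→BB-32: c = 0.118574 rad, d = 755.31 km
BB-32→STA-91: c = 0.247429 rad, d = 1576.12 km
STA-91→DART-76: c = 0.275496 rad, d = 1754.91 km
Total = 755.31 + 1576.12 + 1754.91 = 4086.35 km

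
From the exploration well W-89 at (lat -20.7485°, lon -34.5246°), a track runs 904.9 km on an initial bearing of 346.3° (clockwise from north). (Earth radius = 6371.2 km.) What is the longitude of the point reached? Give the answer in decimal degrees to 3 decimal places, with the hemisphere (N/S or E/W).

36.495°W

δ = d/R = 904.9/6371.2 = 0.142030 rad
φ₂ = arcsin(sin φ₁ cos δ + cos φ₁ sin δ cos θ)
   = arcsin(-0.35427·0.98993 + 0.93514·0.14155·0.97155) = -12.83201°
λ₂ = λ₁ + atan2(sin θ sin δ cos φ₁, cos δ − sin φ₁ sin φ₂) = -36.49504°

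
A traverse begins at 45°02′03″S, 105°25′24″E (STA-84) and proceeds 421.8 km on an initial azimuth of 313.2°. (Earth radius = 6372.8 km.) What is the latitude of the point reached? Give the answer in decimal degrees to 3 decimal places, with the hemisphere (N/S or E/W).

STA-84: φ = -45.03417°, λ = +105.42333°
δ = d/R = 421.8/6372.8 = 0.066188 rad
φ₂ = arcsin(sin φ₁ cos δ + cos φ₁ sin δ cos θ)
   = arcsin(-0.70753·0.99781 + 0.70668·0.06614·0.68455) = -42.37527°
λ₂ = λ₁ + atan2(sin θ sin δ cos φ₁, cos δ − sin φ₁ sin φ₂) = 101.68133°

42.375°S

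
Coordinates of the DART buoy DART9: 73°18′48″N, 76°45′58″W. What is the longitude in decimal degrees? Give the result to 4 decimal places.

76.7661°W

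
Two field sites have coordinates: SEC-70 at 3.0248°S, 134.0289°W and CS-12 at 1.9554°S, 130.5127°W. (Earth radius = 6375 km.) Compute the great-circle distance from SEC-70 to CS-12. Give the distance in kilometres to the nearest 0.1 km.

Δφ = 1.0694°,  Δλ = 3.5162°
a = sin²(Δφ/2) + cos φ₁ cos φ₂ sin²(Δλ/2) = 0.001026
c = 2·arcsin(√a) = 0.064088 rad = 3.6720°
d = R·c = 6375 × 0.064088 = 408.6 km

408.6 km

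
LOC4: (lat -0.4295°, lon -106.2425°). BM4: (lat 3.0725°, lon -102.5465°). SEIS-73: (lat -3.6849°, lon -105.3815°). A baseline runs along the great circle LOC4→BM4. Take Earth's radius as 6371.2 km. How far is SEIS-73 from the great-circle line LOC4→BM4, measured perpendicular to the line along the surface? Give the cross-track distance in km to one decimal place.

328.4 km

δ₁₃ = central angle LOC4→SEIS-73 = 0.058768 rad  (haversine)
θ₁₃ = bearing LOC4→SEIS-73 = 165.208°,  θ₁₂ = bearing LOC4→BM4 = 46.508°
dₓₜ = R·arcsin(sin δ₁₃ · sin(θ₁₃ − θ₁₂)) = 6371.2·arcsin(0.05873·sin(118.700°)) = 328.381 km
|dₓₜ| = 328.381 km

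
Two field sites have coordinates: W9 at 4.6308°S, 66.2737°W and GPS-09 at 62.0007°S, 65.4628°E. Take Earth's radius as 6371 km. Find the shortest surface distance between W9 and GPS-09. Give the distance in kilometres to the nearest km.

11553 km

Δφ = -57.3699°,  Δλ = 131.7365°
a = sin²(Δφ/2) + cos φ₁ cos φ₂ sin²(Δλ/2) = 0.620109
c = 2·arcsin(√a) = 1.813386 rad = 103.8994°
d = R·c = 6371 × 1.813386 = 11553.1 km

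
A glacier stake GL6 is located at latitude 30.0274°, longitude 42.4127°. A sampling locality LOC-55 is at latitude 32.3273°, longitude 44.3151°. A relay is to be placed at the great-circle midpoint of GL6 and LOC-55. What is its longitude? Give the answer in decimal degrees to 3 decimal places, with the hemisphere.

43.352°E

Bx = cos φ₂ cos Δλ = 0.844541,  By = cos φ₂ sin Δλ = 0.028052
φₘ = atan2(sin φ₁ + sin φ₂, √((cos φ₁ + Bx)² + By²)) = 31.18085°
λₘ = λ₁ + atan2(By, cos φ₁ + Bx) = 43.35235°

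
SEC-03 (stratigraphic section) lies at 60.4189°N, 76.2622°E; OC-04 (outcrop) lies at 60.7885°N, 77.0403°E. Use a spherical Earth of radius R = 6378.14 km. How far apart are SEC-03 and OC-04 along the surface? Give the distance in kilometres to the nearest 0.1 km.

Δφ = 0.3696°,  Δλ = 0.7781°
a = sin²(Δφ/2) + cos φ₁ cos φ₂ sin²(Δλ/2) = 0.000022
c = 2·arcsin(√a) = 0.009276 rad = 0.5315°
d = R·c = 6378.14 × 0.009276 = 59.2 km

59.2 km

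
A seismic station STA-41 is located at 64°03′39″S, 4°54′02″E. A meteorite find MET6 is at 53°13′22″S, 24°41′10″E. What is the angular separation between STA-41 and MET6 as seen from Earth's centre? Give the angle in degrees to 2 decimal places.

14.83°

STA-41: φ = -64.06083°, λ = +4.90056°
MET6: φ = -53.22278°, λ = +24.68611°
Δφ = 10.8381°,  Δλ = 19.7856°
a = sin²(Δφ/2) + cos φ₁ cos φ₂ sin²(Δλ/2) = 0.016649
c = 2·arcsin(√a) = 0.258781 rad = 14.8271°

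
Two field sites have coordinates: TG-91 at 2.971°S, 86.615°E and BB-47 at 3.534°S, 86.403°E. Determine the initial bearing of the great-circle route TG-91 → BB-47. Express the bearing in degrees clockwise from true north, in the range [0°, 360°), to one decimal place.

Δλ = -0.2120°
y = sin Δλ · cos φ₂ = -0.003693
x = cos φ₁ sin φ₂ − sin φ₁ cos φ₂ cos Δλ = -0.009826
θ = atan2(y, x) = -159.4023° → 200.5977° (mod 360°)

200.6°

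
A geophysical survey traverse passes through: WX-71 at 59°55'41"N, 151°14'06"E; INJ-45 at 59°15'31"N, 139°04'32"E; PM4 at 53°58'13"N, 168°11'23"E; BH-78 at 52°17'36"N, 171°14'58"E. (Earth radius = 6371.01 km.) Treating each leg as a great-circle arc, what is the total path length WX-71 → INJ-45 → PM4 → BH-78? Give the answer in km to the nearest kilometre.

2822 km

WX-71: φ = +59.92806°, λ = +151.23500°
INJ-45: φ = +59.25861°, λ = +139.07556°
PM4: φ = +53.97028°, λ = +168.18972°
BH-78: φ = +52.29333°, λ = +171.24944°
WX-71→INJ-45: c = 0.107892 rad, d = 687.38 km
INJ-45→PM4: c = 0.291706 rad, d = 1858.46 km
PM4→BH-78: c = 0.043389 rad, d = 276.43 km
Total = 687.38 + 1858.46 + 276.43 = 2822.27 km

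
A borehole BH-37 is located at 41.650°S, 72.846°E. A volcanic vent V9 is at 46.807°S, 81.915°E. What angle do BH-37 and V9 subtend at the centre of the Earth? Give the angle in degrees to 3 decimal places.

8.287°

Δφ = -5.1570°,  Δλ = 9.0690°
a = sin²(Δφ/2) + cos φ₁ cos φ₂ sin²(Δλ/2) = 0.005221
c = 2·arcsin(√a) = 0.144634 rad = 8.2869°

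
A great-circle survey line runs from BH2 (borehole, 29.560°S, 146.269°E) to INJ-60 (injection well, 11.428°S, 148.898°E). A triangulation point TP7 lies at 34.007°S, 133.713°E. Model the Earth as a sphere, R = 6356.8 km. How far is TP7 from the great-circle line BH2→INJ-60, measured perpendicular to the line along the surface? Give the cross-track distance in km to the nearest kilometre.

1059 km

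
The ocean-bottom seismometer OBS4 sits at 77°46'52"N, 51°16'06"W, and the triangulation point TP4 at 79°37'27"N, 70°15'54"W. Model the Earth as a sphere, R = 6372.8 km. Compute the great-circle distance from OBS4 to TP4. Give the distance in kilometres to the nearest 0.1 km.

459.1 km

OBS4: φ = +77.78111°, λ = -51.26833°
TP4: φ = +79.62417°, λ = -70.26500°
Δφ = 1.8431°,  Δλ = -18.9967°
a = sin²(Δφ/2) + cos φ₁ cos φ₂ sin²(Δλ/2) = 0.001297
c = 2·arcsin(√a) = 0.072034 rad = 4.1273°
d = R·c = 6372.8 × 0.072034 = 459.1 km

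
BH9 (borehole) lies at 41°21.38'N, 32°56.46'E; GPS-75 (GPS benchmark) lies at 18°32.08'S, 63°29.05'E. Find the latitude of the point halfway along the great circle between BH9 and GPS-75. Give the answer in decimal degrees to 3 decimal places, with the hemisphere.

11.811°N

BH9: φ = +41.35633°, λ = +32.94100°
GPS-75: φ = -18.53467°, λ = +63.48417°
Bx = cos φ₂ cos Δλ = 0.816575,  By = cos φ₂ sin Δλ = 0.481828
φₘ = atan2(sin φ₁ + sin φ₂, √((cos φ₁ + Bx)² + By²)) = 11.81119°
λₘ = λ₁ + atan2(By, cos φ₁ + Bx) = 50.03091°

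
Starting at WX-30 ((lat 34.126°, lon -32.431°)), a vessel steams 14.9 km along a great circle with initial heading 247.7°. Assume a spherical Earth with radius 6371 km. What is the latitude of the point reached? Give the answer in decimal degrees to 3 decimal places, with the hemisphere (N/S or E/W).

δ = d/R = 14.9/6371 = 0.002339 rad
φ₂ = arcsin(sin φ₁ cos δ + cos φ₁ sin δ cos θ)
   = arcsin(0.56101·1.00000 + 0.82781·0.00234·-0.37946) = 34.07506°
λ₂ = λ₁ + atan2(sin θ sin δ cos φ₁, cos δ − sin φ₁ sin φ₂) = -32.58068°

34.075°N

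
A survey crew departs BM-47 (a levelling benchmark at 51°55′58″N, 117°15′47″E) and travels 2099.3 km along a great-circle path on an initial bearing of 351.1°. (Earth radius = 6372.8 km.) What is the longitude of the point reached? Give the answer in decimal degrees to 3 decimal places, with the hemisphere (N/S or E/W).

BM-47: φ = +51.93278°, λ = +117.26306°
δ = d/R = 2099.3/6372.8 = 0.329416 rad
φ₂ = arcsin(sin φ₁ cos δ + cos φ₁ sin δ cos θ)
   = arcsin(0.78729·0.94623 + 0.61659·0.32349·0.98796) = 70.39266°
λ₂ = λ₁ + atan2(sin θ sin δ cos φ₁, cos δ − sin φ₁ sin φ₂) = 108.68596°

108.686°E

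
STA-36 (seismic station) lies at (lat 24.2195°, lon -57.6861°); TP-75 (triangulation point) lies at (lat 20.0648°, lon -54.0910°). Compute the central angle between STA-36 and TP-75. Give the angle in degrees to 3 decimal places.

Δφ = -4.1547°,  Δλ = 3.5951°
a = sin²(Δφ/2) + cos φ₁ cos φ₂ sin²(Δλ/2) = 0.002157
c = 2·arcsin(√a) = 0.092917 rad = 5.3238°

5.324°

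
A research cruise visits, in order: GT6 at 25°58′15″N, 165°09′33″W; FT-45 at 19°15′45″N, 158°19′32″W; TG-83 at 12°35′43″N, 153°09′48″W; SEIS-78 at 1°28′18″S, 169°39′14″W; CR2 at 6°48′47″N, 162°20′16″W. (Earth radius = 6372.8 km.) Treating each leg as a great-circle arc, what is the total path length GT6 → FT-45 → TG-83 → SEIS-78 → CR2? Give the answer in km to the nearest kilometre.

5577 km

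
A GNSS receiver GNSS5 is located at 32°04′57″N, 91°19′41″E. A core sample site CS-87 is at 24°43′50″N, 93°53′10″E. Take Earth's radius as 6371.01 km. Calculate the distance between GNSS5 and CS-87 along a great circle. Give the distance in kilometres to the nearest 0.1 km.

854.8 km

GNSS5: φ = +32.08250°, λ = +91.32806°
CS-87: φ = +24.73056°, λ = +93.88611°
Δφ = -7.3519°,  Δλ = 2.5581°
a = sin²(Δφ/2) + cos φ₁ cos φ₂ sin²(Δλ/2) = 0.004494
c = 2·arcsin(√a) = 0.134175 rad = 7.6877°
d = R·c = 6371.01 × 0.134175 = 854.8 km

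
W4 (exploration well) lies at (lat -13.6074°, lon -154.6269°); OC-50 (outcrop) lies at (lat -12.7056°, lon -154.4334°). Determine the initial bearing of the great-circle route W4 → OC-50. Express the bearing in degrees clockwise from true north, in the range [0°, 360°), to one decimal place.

Δλ = 0.1935°
y = sin Δλ · cos φ₂ = 0.003295
x = cos φ₁ sin φ₂ − sin φ₁ cos φ₂ cos Δλ = 0.015737
θ = atan2(y, x) = 11.8237° → 11.8237° (mod 360°)

11.8°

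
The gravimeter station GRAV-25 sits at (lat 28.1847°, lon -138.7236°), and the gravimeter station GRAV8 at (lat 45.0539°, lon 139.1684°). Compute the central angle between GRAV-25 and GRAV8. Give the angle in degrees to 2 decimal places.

65.18°

Δφ = 16.8692°,  Δλ = -82.1080°
a = sin²(Δφ/2) + cos φ₁ cos φ₂ sin²(Δλ/2) = 0.290105
c = 2·arcsin(√a) = 1.137583 rad = 65.1787°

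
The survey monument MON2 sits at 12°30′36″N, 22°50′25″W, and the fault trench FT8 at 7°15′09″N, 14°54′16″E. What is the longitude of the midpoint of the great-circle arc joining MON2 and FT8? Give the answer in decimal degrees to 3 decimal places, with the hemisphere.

3.811°W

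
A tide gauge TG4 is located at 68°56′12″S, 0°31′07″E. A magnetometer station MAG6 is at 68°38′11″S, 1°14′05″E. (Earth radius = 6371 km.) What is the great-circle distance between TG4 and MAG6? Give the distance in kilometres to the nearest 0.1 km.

44.1 km

TG4: φ = -68.93667°, λ = +0.51861°
MAG6: φ = -68.63639°, λ = +1.23472°
Δφ = 0.3003°,  Δλ = 0.7161°
a = sin²(Δφ/2) + cos φ₁ cos φ₂ sin²(Δλ/2) = 0.000012
c = 2·arcsin(√a) = 0.006922 rad = 0.3966°
d = R·c = 6371 × 0.006922 = 44.1 km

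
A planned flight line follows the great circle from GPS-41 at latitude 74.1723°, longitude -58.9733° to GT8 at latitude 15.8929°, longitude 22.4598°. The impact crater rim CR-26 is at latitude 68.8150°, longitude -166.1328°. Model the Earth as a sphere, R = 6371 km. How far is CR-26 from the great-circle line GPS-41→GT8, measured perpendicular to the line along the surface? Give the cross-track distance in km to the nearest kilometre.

2164 km

δ₁₃ = central angle GPS-41→CR-26 = 0.519662 rad  (haversine)
θ₁₃ = bearing GPS-41→CR-26 = 315.946°,  θ₁₂ = bearing GPS-41→GT8 = 93.799°
dₓₜ = R·arcsin(sin δ₁₃ · sin(θ₁₃ − θ₁₂)) = 6371·arcsin(0.49659·sin(222.147°)) = -2164.391 km
|dₓₜ| = 2164.391 km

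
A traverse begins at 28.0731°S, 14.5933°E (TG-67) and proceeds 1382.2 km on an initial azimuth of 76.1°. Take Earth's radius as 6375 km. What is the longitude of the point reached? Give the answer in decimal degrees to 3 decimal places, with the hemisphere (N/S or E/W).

δ = d/R = 1382.2/6375 = 0.216816 rad
φ₂ = arcsin(sin φ₁ cos δ + cos φ₁ sin δ cos θ)
   = arcsin(-0.47060·0.97659 + 0.88235·0.21512·0.24023) = -24.45521°
λ₂ = λ₁ + atan2(sin θ sin δ cos φ₁, cos δ − sin φ₁ sin φ₂) = 27.85518°

27.855°E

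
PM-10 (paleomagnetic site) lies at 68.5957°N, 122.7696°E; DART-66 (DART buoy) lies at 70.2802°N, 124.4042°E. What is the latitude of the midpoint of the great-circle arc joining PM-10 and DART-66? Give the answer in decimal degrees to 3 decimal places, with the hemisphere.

Bx = cos φ₂ cos Δλ = 0.337283,  By = cos φ₂ sin Δλ = 0.009625
φₘ = atan2(sin φ₁ + sin φ₂, √((cos φ₁ + Bx)² + By²)) = 69.43986°
λₘ = λ₁ + atan2(By, cos φ₁ + Bx) = 123.55487°

69.440°N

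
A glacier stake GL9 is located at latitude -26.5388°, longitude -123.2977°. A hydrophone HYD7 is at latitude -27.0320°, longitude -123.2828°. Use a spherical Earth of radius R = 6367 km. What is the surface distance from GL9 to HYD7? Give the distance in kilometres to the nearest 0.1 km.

Δφ = -0.4932°,  Δλ = 0.0149°
a = sin²(Δφ/2) + cos φ₁ cos φ₂ sin²(Δλ/2) = 0.000019
c = 2·arcsin(√a) = 0.008611 rad = 0.4934°
d = R·c = 6367 × 0.008611 = 54.8 km

54.8 km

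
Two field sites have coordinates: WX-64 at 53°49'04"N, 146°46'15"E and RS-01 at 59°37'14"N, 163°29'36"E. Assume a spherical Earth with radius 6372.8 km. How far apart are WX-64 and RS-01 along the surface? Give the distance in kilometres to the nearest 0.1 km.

1202.5 km

WX-64: φ = +53.81778°, λ = +146.77083°
RS-01: φ = +59.62056°, λ = +163.49333°
Δφ = 5.8028°,  Δλ = 16.7225°
a = sin²(Δφ/2) + cos φ₁ cos φ₂ sin²(Δλ/2) = 0.008875
c = 2·arcsin(√a) = 0.188696 rad = 10.8115°
d = R·c = 6372.8 × 0.188696 = 1202.5 km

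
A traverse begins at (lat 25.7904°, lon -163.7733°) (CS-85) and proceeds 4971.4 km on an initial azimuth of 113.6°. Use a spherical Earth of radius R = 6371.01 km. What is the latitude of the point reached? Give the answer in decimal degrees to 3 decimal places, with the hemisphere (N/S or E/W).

3.188°N

δ = d/R = 4971.4/6371.01 = 0.780316 rad
φ₂ = arcsin(sin φ₁ cos δ + cos φ₁ sin δ cos θ)
   = arcsin(0.43508·0.71069 + 0.90039·0.70350·-0.40035) = 3.18815°
λ₂ = λ₁ + atan2(sin θ sin δ cos φ₁, cos δ − sin φ₁ sin φ₂) = -123.55782°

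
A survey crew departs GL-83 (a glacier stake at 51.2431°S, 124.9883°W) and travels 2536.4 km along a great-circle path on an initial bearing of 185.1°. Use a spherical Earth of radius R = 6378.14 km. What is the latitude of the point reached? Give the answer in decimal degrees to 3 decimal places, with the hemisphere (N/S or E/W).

δ = d/R = 2536.4/6378.14 = 0.397671 rad
φ₂ = arcsin(sin φ₁ cos δ + cos φ₁ sin δ cos θ)
   = arcsin(-0.77981·0.92197 + 0.62602·0.38727·-0.99604) = -73.82931°
λ₂ = λ₁ + atan2(sin θ sin δ cos φ₁, cos δ − sin φ₁ sin φ₂) = -132.08898°

73.829°S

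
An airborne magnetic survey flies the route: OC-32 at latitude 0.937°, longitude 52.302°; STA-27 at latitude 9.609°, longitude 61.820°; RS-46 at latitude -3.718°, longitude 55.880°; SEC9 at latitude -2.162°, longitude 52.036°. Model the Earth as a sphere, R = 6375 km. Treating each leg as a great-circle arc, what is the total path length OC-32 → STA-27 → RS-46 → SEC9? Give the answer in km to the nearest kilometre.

3512 km

OC-32→STA-27: c = 0.224092 rad, d = 1428.58 km
STA-27→RS-46: c = 0.254507 rad, d = 1622.48 km
RS-46→SEC9: c = 0.072295 rad, d = 460.88 km
Total = 1428.58 + 1622.48 + 460.88 = 3511.94 km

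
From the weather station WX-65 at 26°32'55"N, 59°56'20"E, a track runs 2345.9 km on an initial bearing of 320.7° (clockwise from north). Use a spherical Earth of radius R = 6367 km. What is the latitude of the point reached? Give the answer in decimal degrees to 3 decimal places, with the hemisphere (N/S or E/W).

41.781°N

WX-65: φ = +26.54861°, λ = +59.93889°
δ = d/R = 2345.9/6367 = 0.368447 rad
φ₂ = arcsin(sin φ₁ cos δ + cos φ₁ sin δ cos θ)
   = arcsin(0.44696·0.93289 + 0.89456·0.36017·0.77384) = 41.78088°
λ₂ = λ₁ + atan2(sin θ sin δ cos φ₁, cos δ − sin φ₁ sin φ₂) = 42.12547°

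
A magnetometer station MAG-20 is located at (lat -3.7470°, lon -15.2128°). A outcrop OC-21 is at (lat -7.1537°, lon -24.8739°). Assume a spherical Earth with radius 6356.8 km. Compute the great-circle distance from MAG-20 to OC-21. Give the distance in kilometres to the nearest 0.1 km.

1131.8 km

Δφ = -3.4067°,  Δλ = -9.6611°
a = sin²(Δφ/2) + cos φ₁ cos φ₂ sin²(Δλ/2) = 0.007904
c = 2·arcsin(√a) = 0.178050 rad = 10.2015°
d = R·c = 6356.8 × 0.178050 = 1131.8 km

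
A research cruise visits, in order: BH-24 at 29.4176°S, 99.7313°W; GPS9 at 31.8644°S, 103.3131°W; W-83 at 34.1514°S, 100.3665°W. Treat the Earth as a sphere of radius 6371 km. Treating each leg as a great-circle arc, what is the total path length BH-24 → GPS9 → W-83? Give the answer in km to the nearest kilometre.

BH-24→GPS9: c = 0.068669 rad, d = 437.49 km
GPS9→W-83: c = 0.058758 rad, d = 374.35 km
Total = 437.49 + 374.35 = 811.84 km

812 km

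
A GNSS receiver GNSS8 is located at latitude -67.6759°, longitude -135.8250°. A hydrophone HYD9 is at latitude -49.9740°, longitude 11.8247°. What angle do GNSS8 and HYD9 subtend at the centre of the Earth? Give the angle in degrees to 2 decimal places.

59.87°

Δφ = 17.7019°,  Δλ = 147.6497°
a = sin²(Δφ/2) + cos φ₁ cos φ₂ sin²(Δλ/2) = 0.249008
c = 2·arcsin(√a) = 1.044906 rad = 59.8687°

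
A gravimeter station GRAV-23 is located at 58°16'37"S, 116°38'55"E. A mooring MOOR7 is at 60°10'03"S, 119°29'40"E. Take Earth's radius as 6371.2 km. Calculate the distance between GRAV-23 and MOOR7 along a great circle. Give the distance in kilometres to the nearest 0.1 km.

GRAV-23: φ = -58.27694°, λ = +116.64861°
MOOR7: φ = -60.16750°, λ = +119.49444°
Δφ = -1.8906°,  Δλ = 2.8458°
a = sin²(Δφ/2) + cos φ₁ cos φ₂ sin²(Δλ/2) = 0.000433
c = 2·arcsin(√a) = 0.041642 rad = 2.3859°
d = R·c = 6371.2 × 0.041642 = 265.3 km

265.3 km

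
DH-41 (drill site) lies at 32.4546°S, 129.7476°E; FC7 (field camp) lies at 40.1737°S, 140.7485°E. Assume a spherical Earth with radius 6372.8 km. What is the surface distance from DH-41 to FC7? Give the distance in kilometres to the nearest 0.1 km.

Δφ = -7.7191°,  Δλ = 11.0009°
a = sin²(Δφ/2) + cos φ₁ cos φ₂ sin²(Δλ/2) = 0.010455
c = 2·arcsin(√a) = 0.204854 rad = 11.7373°
d = R·c = 6372.8 × 0.204854 = 1305.5 km

1305.5 km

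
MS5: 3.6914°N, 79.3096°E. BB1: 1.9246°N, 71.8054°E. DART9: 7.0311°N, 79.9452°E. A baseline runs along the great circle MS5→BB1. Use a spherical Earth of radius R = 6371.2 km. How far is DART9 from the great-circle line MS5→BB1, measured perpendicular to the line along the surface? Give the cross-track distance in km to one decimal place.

345.9 km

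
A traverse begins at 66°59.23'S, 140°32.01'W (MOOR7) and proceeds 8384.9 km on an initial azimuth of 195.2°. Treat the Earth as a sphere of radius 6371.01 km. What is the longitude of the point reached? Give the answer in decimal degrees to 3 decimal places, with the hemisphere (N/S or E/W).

MOOR7: φ = -66.98717°, λ = -140.53350°
δ = d/R = 8384.9/6371.01 = 1.316102 rad
φ₂ = arcsin(sin φ₁ cos δ + cos φ₁ sin δ cos θ)
   = arcsin(-0.92042·0.25195 + 0.39094·0.96774·-0.96502) = -36.65457°
λ₂ = λ₁ + atan2(sin θ sin δ cos φ₁, cos δ − sin φ₁ sin φ₂) = 57.90428°

57.904°E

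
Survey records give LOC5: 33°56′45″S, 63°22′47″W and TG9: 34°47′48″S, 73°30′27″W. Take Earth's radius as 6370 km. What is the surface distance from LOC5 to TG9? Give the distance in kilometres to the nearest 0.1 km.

933.8 km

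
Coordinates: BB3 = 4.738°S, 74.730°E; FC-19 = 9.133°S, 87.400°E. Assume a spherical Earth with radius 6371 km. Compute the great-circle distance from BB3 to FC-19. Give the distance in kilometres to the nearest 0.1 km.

Δφ = -4.3950°,  Δλ = 12.6700°
a = sin²(Δφ/2) + cos φ₁ cos φ₂ sin²(Δλ/2) = 0.013450
c = 2·arcsin(√a) = 0.232472 rad = 13.3197°
d = R·c = 6371 × 0.232472 = 1481.1 km

1481.1 km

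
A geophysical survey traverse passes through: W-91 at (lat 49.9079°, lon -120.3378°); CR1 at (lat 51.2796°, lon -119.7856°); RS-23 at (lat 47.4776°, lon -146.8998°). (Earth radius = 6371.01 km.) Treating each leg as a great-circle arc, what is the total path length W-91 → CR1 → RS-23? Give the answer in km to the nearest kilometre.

2153 km

W-91→CR1: c = 0.024710 rad, d = 157.43 km
CR1→RS-23: c = 0.313253 rad, d = 1995.74 km
Total = 157.43 + 1995.74 = 2153.17 km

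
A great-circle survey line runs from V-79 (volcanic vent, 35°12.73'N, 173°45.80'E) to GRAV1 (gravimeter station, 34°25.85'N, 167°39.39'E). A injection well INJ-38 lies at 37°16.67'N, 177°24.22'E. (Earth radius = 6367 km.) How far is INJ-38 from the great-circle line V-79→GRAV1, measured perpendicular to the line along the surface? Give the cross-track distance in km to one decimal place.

V-79: φ = +35.21217°, λ = +173.76333°
GRAV1: φ = +34.43083°, λ = +167.65650°
INJ-38: φ = +37.27783°, λ = +177.40367°
δ₁₃ = central angle V-79→INJ-38 = 0.062645 rad  (haversine)
θ₁₃ = bearing V-79→INJ-38 = 53.804°,  θ₁₂ = bearing V-79→GRAV1 = 262.895°
dₓₜ = R·arcsin(sin δ₁₃ · sin(θ₁₃ − θ₁₂)) = 6367·arcsin(0.06260·sin(-209.090°)) = 193.825 km
|dₓₜ| = 193.825 km

193.8 km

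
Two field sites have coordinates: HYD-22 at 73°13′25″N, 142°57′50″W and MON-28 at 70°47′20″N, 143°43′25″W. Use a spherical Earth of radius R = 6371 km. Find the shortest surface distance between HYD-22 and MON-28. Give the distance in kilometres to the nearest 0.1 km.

272.0 km

HYD-22: φ = +73.22361°, λ = -142.96389°
MON-28: φ = +70.78889°, λ = -143.72361°
Δφ = -2.4347°,  Δλ = -0.7597°
a = sin²(Δφ/2) + cos φ₁ cos φ₂ sin²(Δλ/2) = 0.000456
c = 2·arcsin(√a) = 0.042690 rad = 2.4460°
d = R·c = 6371 × 0.042690 = 272.0 km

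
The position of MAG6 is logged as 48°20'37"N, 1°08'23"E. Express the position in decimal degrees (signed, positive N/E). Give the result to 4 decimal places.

lat: 48.3436° N → +48.3436°
lon: 1.1397° E → +1.1397°

+48.3436°, +1.1397°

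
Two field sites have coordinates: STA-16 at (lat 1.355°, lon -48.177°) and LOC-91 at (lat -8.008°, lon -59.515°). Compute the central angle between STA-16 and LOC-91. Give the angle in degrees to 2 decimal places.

14.68°

Δφ = -9.3630°,  Δλ = -11.3380°
a = sin²(Δφ/2) + cos φ₁ cos φ₂ sin²(Δλ/2) = 0.016321
c = 2·arcsin(√a) = 0.256209 rad = 14.6797°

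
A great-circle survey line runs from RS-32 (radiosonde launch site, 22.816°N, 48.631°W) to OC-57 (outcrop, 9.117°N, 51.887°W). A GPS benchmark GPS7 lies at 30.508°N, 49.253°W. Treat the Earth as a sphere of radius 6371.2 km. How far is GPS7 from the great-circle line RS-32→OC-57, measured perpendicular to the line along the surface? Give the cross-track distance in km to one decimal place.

255.1 km

δ₁₃ = central angle RS-32→GPS7 = 0.134600 rad  (haversine)
θ₁₃ = bearing RS-32→GPS7 = 356.003°,  θ₁₂ = bearing RS-32→OC-57 = 193.356°
dₓₜ = R·arcsin(sin δ₁₃ · sin(θ₁₃ − θ₁₂)) = 6371.2·arcsin(0.13419·sin(162.647°)) = 255.065 km
|dₓₜ| = 255.065 km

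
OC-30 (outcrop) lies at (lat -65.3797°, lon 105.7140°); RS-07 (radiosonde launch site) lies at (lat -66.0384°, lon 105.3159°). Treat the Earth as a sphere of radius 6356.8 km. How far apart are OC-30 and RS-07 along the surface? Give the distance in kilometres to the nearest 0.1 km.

Δφ = -0.6587°,  Δλ = -0.3981°
a = sin²(Δφ/2) + cos φ₁ cos φ₂ sin²(Δλ/2) = 0.000035
c = 2·arcsin(√a) = 0.011846 rad = 0.6787°
d = R·c = 6356.8 × 0.011846 = 75.3 km

75.3 km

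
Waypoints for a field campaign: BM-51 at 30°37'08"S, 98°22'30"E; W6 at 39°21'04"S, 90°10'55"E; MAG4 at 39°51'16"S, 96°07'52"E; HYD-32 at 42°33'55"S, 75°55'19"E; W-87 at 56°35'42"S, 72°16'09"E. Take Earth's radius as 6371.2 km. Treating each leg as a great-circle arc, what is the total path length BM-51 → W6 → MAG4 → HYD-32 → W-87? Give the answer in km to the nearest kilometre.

BM-51: φ = -30.61889°, λ = +98.37500°
W6: φ = -39.35111°, λ = +90.18194°
MAG4: φ = -39.85444°, λ = +96.13111°
HYD-32: φ = -42.56528°, λ = +75.92194°
W-87: φ = -56.59500°, λ = +72.26917°
BM-51→W6: c = 0.192041 rad, d = 1223.53 km
W6→MAG4: c = 0.080467 rad, d = 512.67 km
MAG4→HYD-32: c = 0.268862 rad, d = 1712.97 km
HYD-32→W-87: c = 0.248240 rad, d = 1581.59 km
Total = 1223.53 + 512.67 + 1712.97 + 1581.59 = 5030.77 km

5031 km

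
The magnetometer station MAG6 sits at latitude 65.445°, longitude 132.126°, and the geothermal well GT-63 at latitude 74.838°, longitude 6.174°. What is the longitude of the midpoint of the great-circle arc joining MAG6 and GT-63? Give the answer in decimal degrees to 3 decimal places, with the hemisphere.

93.185°E

Bx = cos φ₂ cos Δλ = -0.153557,  By = cos φ₂ sin Δλ = -0.211726
φₘ = atan2(sin φ₁ + sin φ₂, √((cos φ₁ + Bx)² + By²)) = 79.81356°
λₘ = λ₁ + atan2(By, cos φ₁ + Bx) = 93.18475°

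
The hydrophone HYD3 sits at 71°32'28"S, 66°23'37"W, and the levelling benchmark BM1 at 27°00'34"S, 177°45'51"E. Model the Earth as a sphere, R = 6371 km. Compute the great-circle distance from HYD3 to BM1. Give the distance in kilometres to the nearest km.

HYD3: φ = -71.54111°, λ = -66.39361°
BM1: φ = -27.00944°, λ = +177.76417°
Δφ = 44.5317°,  Δλ = -115.8422°
a = sin²(Δφ/2) + cos φ₁ cos φ₂ sin²(Δλ/2) = 0.346095
c = 2·arcsin(√a) = 1.257905 rad = 72.0727°
d = R·c = 6371 × 1.257905 = 8014.1 km

8014 km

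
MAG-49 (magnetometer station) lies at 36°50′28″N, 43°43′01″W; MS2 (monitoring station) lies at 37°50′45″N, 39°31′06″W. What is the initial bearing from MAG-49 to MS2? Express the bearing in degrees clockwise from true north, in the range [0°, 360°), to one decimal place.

72.0°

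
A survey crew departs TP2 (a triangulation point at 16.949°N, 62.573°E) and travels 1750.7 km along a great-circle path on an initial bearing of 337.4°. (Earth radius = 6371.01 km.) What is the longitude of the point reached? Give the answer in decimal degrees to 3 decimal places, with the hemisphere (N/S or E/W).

δ = d/R = 1750.7/6371.01 = 0.274792 rad
φ₂ = arcsin(sin φ₁ cos δ + cos φ₁ sin δ cos θ)
   = arcsin(0.29152·0.96248 + 0.95656·0.27135·0.92321) = 31.34646°
λ₂ = λ₁ + atan2(sin θ sin δ cos φ₁, cos δ − sin φ₁ sin φ₂) = 55.55974°

55.560°E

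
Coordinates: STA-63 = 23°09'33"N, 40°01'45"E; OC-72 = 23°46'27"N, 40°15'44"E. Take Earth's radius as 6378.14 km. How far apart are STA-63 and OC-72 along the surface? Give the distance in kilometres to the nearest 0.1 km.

STA-63: φ = +23.15917°, λ = +40.02917°
OC-72: φ = +23.77417°, λ = +40.26222°
Δφ = 0.6150°,  Δλ = 0.2331°
a = sin²(Δφ/2) + cos φ₁ cos φ₂ sin²(Δλ/2) = 0.000032
c = 2·arcsin(√a) = 0.011364 rad = 0.6511°
d = R·c = 6378.14 × 0.011364 = 72.5 km

72.5 km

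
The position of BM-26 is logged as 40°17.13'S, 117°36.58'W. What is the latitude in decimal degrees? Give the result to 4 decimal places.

40.2855°S

40° + 17.13′/60 = 40 + 0.28550 = 40.2855°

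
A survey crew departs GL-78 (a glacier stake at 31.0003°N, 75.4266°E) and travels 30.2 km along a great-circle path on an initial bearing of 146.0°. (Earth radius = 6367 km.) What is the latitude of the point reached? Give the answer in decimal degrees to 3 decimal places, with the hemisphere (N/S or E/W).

30.775°N

δ = d/R = 30.2/6367 = 0.004743 rad
φ₂ = arcsin(sin φ₁ cos δ + cos φ₁ sin δ cos θ)
   = arcsin(0.51504·0.99999 + 0.85716·0.00474·-0.82904) = 30.77488°
λ₂ = λ₁ + atan2(sin θ sin δ cos φ₁, cos δ − sin φ₁ sin φ₂) = 75.60348°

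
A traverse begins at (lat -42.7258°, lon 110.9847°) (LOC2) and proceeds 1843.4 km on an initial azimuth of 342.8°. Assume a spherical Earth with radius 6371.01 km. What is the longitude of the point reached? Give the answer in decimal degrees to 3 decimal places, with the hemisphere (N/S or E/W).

δ = d/R = 1843.4/6371.01 = 0.289342 rad
φ₂ = arcsin(sin φ₁ cos δ + cos φ₁ sin δ cos θ)
   = arcsin(-0.67849·0.95843 + 0.73461·0.28532·0.95528) = -26.74758°
λ₂ = λ₁ + atan2(sin θ sin δ cos φ₁, cos δ − sin φ₁ sin φ₂) = 105.56322°

105.563°E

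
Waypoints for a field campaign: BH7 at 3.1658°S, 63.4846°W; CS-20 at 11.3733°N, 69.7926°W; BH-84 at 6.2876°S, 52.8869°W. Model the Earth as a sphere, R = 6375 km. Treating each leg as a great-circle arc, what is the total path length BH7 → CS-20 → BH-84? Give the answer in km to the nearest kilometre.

4476 km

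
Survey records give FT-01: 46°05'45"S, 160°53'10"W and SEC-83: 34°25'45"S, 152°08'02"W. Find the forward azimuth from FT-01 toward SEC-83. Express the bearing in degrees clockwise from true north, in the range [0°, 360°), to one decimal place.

32.7°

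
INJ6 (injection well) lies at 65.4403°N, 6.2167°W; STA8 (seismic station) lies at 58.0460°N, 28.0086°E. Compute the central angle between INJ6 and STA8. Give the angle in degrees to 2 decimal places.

Δφ = -7.3943°,  Δλ = 34.2253°
a = sin²(Δφ/2) + cos φ₁ cos φ₂ sin²(Δλ/2) = 0.023204
c = 2·arcsin(√a) = 0.305849 rad = 17.5238°

17.52°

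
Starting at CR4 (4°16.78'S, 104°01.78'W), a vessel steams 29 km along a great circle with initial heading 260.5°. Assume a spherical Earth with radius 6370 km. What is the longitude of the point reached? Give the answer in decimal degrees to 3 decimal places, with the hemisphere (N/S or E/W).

CR4: φ = -4.27967°, λ = -104.02967°
δ = d/R = 29/6370 = 0.004553 rad
φ₂ = arcsin(sin φ₁ cos δ + cos φ₁ sin δ cos θ)
   = arcsin(-0.07462·0.99999 + 0.99721·0.00455·-0.16505) = -4.32268°
λ₂ = λ₁ + atan2(sin θ sin δ cos φ₁, cos δ − sin φ₁ sin φ₂) = -104.28767°

104.288°W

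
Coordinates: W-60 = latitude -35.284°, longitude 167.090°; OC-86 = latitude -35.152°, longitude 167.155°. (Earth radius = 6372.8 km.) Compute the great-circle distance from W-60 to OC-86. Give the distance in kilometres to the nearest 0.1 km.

15.8 km

Δφ = 0.1320°,  Δλ = 0.0650°
a = sin²(Δφ/2) + cos φ₁ cos φ₂ sin²(Δλ/2) = 0.000002
c = 2·arcsin(√a) = 0.002483 rad = 0.1423°
d = R·c = 6372.8 × 0.002483 = 15.8 km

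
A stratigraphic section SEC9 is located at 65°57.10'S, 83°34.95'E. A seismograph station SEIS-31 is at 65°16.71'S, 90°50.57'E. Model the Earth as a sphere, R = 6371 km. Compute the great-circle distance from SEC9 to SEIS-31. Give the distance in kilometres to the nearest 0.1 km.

341.4 km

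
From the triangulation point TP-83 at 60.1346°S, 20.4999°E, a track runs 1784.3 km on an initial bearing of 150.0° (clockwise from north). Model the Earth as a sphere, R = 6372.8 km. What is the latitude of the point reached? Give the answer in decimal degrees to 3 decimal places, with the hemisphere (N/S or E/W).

72.289°S

δ = d/R = 1784.3/6372.8 = 0.279987 rad
φ₂ = arcsin(sin φ₁ cos δ + cos φ₁ sin δ cos θ)
   = arcsin(-0.86720·0.96106 + 0.49796·0.27634·-0.86603) = -72.28860°
λ₂ = λ₁ + atan2(sin θ sin δ cos φ₁, cos δ − sin φ₁ sin φ₂) = 47.51201°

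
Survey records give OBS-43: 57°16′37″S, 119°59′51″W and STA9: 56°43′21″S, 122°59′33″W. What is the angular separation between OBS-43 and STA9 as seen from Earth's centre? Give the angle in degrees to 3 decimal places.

OBS-43: φ = -57.27694°, λ = -119.99750°
STA9: φ = -56.72250°, λ = -122.99250°
Δφ = 0.5544°,  Δλ = -2.9950°
a = sin²(Δφ/2) + cos φ₁ cos φ₂ sin²(Δλ/2) = 0.000226
c = 2·arcsin(√a) = 0.030067 rad = 1.7227°

1.723°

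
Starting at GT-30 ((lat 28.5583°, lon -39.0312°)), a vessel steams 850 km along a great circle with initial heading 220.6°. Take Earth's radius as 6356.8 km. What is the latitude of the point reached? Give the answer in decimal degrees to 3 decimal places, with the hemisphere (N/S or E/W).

δ = d/R = 850/6356.8 = 0.133715 rad
φ₂ = arcsin(sin φ₁ cos δ + cos φ₁ sin δ cos θ)
   = arcsin(0.47805·0.99107 + 0.87833·0.13332·-0.75927) = 22.63613°
λ₂ = λ₁ + atan2(sin θ sin δ cos φ₁, cos δ − sin φ₁ sin φ₂) = -44.42498°

22.636°N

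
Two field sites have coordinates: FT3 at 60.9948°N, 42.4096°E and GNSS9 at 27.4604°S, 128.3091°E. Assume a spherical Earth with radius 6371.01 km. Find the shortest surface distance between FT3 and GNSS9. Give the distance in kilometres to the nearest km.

12440 km

Δφ = -88.4552°,  Δλ = 85.8995°
a = sin²(Δφ/2) + cos φ₁ cos φ₂ sin²(Δλ/2) = 0.686266
c = 2·arcsin(√a) = 1.952532 rad = 111.8718°
d = R·c = 6371.01 × 1.952532 = 12439.6 km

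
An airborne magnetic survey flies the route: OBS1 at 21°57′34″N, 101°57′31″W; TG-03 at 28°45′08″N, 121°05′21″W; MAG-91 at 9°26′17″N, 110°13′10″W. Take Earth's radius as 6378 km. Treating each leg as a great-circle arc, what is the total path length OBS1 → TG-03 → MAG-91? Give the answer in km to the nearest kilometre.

4496 km

OBS1: φ = +21.95944°, λ = -101.95861°
TG-03: φ = +28.75222°, λ = -121.08917°
MAG-91: φ = +9.43806°, λ = -110.21944°
OBS1→TG-03: c = 0.323665 rad, d = 2064.33 km
TG-03→MAG-91: c = 0.381244 rad, d = 2431.57 km
Total = 2064.33 + 2431.57 = 4495.90 km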